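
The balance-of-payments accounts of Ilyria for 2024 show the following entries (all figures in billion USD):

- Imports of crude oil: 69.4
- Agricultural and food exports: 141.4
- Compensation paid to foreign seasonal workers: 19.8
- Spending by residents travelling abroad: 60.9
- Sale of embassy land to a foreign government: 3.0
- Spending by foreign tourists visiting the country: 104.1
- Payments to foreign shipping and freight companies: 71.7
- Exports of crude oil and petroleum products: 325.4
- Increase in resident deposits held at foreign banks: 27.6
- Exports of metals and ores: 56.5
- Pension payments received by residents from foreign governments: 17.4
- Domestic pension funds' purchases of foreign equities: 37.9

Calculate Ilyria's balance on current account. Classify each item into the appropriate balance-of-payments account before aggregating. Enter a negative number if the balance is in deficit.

423.0

Goods: 325.4 - 69.4 + 141.4 + 56.5 = 453.9
Services: -71.7 + 104.1 - 60.9 = -28.5
Primary income: -19.8
Secondary income: 17.4
Current account = 453.9 + (-28.5) + (-19.8) + 17.4 = 423.0
(Excluded from the current account — capital account: sale of embassy land to a foreign government 3.0; financial account: increase in resident deposits held at foreign banks 27.6, domestic pension funds' purchases of foreign equities 37.9.)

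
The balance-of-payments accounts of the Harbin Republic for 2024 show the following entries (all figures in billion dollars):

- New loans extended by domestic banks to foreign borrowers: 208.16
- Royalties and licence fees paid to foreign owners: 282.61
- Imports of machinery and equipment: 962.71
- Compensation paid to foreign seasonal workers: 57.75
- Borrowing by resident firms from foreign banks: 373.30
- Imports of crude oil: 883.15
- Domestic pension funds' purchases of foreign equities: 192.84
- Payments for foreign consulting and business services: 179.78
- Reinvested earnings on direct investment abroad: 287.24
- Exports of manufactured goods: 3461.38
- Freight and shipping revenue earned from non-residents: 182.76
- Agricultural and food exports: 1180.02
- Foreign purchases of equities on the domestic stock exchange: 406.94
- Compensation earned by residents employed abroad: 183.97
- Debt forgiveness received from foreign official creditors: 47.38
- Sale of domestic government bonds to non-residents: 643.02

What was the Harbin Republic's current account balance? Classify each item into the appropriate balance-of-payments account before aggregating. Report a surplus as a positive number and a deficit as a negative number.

2929.37

Goods: -962.71 + 1180.02 - 883.15 + 3461.38 = 2795.54
Services: 182.76 - 282.61 - 179.78 = -279.63
Primary income: 183.97 + 287.24 - 57.75 = 413.46
Current account = 2795.54 + (-279.63) + 413.46 = 2929.37
(Excluded from the current account — financial account: new loans extended by domestic banks to foreign borrowers 208.16, borrowing by resident firms from foreign banks 373.30, domestic pension funds' purchases of foreign equities 192.84, foreign purchases of equities on the domestic stock exchange 406.94, sale of domestic government bonds to non-residents 643.02; capital account: debt forgiveness received from foreign official creditors 47.38.)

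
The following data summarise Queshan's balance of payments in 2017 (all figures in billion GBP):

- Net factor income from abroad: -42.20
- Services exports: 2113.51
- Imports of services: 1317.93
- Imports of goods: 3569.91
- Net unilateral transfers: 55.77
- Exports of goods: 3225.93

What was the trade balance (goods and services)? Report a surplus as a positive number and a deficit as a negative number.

451.60

Goods balance = 3225.93 - 3569.91 = -343.98
Services balance = 2113.51 - 1317.93 = 795.58
Trade balance (goods + services) = -343.98 + 795.58 = 451.60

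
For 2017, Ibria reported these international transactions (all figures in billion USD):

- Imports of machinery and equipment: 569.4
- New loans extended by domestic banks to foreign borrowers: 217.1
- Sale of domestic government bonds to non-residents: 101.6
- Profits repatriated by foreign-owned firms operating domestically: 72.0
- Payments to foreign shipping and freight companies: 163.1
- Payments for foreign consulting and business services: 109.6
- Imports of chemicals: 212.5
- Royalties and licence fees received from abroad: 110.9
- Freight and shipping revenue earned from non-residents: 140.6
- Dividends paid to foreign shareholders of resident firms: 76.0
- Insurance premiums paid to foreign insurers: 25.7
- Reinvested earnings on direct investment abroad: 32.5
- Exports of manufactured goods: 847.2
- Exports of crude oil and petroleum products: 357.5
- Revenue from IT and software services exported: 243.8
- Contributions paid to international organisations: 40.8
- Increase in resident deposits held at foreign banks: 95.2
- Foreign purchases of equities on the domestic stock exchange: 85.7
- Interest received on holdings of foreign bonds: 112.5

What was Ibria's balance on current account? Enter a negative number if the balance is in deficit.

575.9

Goods: 847.2 - 569.4 - 212.5 + 357.5 = 422.8
Services: 140.6 + 110.9 + 243.8 - 109.6 - 163.1 - 25.7 = 196.9
Primary income: 112.5 - 72.0 - 76.0 + 32.5 = -3.0
Secondary income: -40.8
Current account = 422.8 + 196.9 + (-3.0) + (-40.8) = 575.9
(Excluded from the current account — financial account: new loans extended by domestic banks to foreign borrowers 217.1, sale of domestic government bonds to non-residents 101.6, increase in resident deposits held at foreign banks 95.2, foreign purchases of equities on the domestic stock exchange 85.7.)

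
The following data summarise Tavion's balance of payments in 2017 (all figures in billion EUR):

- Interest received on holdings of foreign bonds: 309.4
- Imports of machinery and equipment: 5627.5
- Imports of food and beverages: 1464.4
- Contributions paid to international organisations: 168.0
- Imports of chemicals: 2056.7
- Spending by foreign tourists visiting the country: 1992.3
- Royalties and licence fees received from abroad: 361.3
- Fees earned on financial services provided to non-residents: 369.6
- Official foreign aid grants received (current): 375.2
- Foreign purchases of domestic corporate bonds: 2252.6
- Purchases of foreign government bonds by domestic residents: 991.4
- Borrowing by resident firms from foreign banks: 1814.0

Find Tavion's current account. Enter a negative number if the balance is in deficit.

-5908.8

Goods: -2056.7 - 5627.5 - 1464.4 = -9148.6
Services: 361.3 + 1992.3 + 369.6 = 2723.2
Primary income: 309.4
Secondary income: 375.2 - 168.0 = 207.2
Current account = (-9148.6) + 2723.2 + 309.4 + 207.2 = -5908.8
(Excluded from the current account — financial account: foreign purchases of domestic corporate bonds 2252.6, purchases of foreign government bonds by domestic residents 991.4, borrowing by resident firms from foreign banks 1814.0.)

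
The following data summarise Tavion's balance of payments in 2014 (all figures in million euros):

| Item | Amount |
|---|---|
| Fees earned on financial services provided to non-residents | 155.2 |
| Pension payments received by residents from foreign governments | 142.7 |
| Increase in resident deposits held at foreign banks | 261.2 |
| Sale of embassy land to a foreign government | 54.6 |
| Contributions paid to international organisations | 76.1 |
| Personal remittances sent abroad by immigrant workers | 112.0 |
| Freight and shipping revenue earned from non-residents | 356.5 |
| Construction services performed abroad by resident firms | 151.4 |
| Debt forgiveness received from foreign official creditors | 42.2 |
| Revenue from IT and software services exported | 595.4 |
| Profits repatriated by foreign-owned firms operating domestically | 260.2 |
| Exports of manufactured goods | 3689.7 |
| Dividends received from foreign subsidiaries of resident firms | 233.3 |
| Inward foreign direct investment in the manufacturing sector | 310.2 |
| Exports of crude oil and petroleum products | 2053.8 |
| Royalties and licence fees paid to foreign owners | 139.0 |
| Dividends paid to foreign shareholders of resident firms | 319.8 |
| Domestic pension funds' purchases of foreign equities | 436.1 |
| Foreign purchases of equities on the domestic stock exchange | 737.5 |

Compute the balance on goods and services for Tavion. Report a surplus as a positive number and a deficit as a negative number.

Goods: 3689.7 + 2053.8 = 5743.5
Services: 155.2 + 356.5 - 139.0 + 151.4 + 595.4 = 1119.5
Trade balance = 5743.5 + 1119.5 = 6863.0
(Excluded from the trade balance — secondary income: pension payments received by residents from foreign governments 142.7, contributions paid to international organisations 76.1, personal remittances sent abroad by immigrant workers 112.0; financial account: increase in resident deposits held at foreign banks 261.2, inward foreign direct investment in the manufacturing sector 310.2, domestic pension funds' purchases of foreign equities 436.1, foreign purchases of equities on the domestic stock exchange 737.5; capital account: sale of embassy land to a foreign government 54.6, debt forgiveness received from foreign official creditors 42.2; primary income: profits repatriated by foreign-owned firms operating domestically 260.2, dividends received from foreign subsidiaries of resident firms 233.3, dividends paid to foreign shareholders of resident firms 319.8.)

6863.0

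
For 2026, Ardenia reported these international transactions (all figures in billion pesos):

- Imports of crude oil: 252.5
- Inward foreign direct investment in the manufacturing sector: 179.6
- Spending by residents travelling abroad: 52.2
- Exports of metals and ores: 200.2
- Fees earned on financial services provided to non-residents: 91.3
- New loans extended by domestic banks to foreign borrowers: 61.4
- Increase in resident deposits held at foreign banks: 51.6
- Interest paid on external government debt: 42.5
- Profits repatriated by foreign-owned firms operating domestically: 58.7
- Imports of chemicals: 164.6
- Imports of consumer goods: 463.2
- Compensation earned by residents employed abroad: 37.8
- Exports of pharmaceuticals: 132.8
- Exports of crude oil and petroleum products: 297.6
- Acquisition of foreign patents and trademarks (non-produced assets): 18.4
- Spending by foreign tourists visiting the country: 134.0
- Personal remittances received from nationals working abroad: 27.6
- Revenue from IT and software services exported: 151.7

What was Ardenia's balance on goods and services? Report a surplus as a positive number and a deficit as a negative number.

Goods: -252.5 + 297.6 - 164.6 + 200.2 + 132.8 - 463.2 = -249.7
Services: -52.2 + 91.3 + 151.7 + 134.0 = 324.8
Trade balance = -249.7 + 324.8 = 75.1
(Excluded from the trade balance — financial account: inward foreign direct investment in the manufacturing sector 179.6, new loans extended by domestic banks to foreign borrowers 61.4, increase in resident deposits held at foreign banks 51.6; primary income: interest paid on external government debt 42.5, profits repatriated by foreign-owned firms operating domestically 58.7, compensation earned by residents employed abroad 37.8; capital account: acquisition of foreign patents and trademarks (non-produced assets) 18.4; secondary income: personal remittances received from nationals working abroad 27.6.)

75.1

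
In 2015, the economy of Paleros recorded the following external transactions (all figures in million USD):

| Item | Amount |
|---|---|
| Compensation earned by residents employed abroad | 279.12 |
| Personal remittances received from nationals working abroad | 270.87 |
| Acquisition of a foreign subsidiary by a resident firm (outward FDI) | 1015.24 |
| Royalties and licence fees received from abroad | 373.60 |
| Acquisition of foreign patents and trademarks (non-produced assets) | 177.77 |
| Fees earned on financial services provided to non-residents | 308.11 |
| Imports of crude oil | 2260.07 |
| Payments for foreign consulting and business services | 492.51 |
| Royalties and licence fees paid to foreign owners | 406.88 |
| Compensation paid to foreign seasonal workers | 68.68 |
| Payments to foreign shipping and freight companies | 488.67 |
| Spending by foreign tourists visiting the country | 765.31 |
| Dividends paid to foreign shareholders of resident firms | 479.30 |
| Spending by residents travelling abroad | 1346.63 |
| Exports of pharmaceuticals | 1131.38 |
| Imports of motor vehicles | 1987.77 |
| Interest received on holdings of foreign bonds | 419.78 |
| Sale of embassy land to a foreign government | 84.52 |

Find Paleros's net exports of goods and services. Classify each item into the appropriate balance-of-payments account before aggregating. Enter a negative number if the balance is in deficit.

-4404.13

Goods: -1987.77 - 2260.07 + 1131.38 = -3116.46
Services: 373.60 - 488.67 + 765.31 - 1346.63 - 406.88 + 308.11 - 492.51 = -1287.67
Trade balance = -3116.46 + (-1287.67) = -4404.13
(Excluded from the trade balance — primary income: compensation earned by residents employed abroad 279.12, compensation paid to foreign seasonal workers 68.68, dividends paid to foreign shareholders of resident firms 479.30, interest received on holdings of foreign bonds 419.78; secondary income: personal remittances received from nationals working abroad 270.87; financial account: acquisition of a foreign subsidiary by a resident firm (outward FDI) 1015.24; capital account: acquisition of foreign patents and trademarks (non-produced assets) 177.77, sale of embassy land to a foreign government 84.52.)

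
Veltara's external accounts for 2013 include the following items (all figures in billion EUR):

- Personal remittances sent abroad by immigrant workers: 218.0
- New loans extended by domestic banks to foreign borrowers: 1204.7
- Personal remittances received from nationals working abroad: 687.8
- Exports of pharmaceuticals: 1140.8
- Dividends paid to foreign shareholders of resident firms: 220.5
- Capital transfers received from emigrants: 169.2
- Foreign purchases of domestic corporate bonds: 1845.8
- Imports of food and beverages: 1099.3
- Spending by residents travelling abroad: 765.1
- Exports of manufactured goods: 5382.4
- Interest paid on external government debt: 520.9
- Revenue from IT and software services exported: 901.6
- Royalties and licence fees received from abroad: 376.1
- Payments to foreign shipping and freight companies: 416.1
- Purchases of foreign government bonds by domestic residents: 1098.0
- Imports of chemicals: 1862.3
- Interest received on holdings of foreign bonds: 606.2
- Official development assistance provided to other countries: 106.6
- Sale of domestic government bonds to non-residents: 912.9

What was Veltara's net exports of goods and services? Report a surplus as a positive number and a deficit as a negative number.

3658.1

Goods: -1099.3 + 1140.8 + 5382.4 - 1862.3 = 3561.6
Services: 901.6 - 416.1 + 376.1 - 765.1 = 96.5
Trade balance = 3561.6 + 96.5 = 3658.1
(Excluded from the trade balance — secondary income: personal remittances sent abroad by immigrant workers 218.0, personal remittances received from nationals working abroad 687.8, official development assistance provided to other countries 106.6; financial account: new loans extended by domestic banks to foreign borrowers 1204.7, foreign purchases of domestic corporate bonds 1845.8, purchases of foreign government bonds by domestic residents 1098.0, sale of domestic government bonds to non-residents 912.9; primary income: dividends paid to foreign shareholders of resident firms 220.5, interest paid on external government debt 520.9, interest received on holdings of foreign bonds 606.2; capital account: capital transfers received from emigrants 169.2.)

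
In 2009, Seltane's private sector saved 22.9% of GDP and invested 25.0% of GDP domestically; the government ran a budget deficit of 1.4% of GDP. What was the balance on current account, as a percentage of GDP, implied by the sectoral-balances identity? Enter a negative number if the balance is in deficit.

-3.5

By the sectoral-balances identity, CA = (S_private - I) + (T - G).
Private balance = 22.9 - 25.0 = -2.1
Government balance (T - G) = -1.4
CA = -2.1 + (-1.4) = -3.5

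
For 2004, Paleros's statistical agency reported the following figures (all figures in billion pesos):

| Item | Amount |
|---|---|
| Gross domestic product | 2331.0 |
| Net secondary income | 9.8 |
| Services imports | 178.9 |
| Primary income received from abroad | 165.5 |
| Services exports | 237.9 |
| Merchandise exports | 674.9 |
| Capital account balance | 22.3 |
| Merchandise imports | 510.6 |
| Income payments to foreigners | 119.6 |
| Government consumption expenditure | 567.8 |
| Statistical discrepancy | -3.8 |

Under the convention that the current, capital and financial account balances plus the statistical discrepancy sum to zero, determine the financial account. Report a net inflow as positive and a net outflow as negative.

Goods balance = 674.9 - 510.6 = 164.3
Services balance = 237.9 - 178.9 = 59.0
Trade balance (goods + services) = 164.3 + 59.0 = 223.3
Net primary income = 165.5 - 119.6 = 45.9
Net secondary income = 9.8
Current account = 223.3 + 45.9 + 9.8 = 279.0
Financial account = -(279.0 + 22.3 + (-3.8)) = -297.5

-297.5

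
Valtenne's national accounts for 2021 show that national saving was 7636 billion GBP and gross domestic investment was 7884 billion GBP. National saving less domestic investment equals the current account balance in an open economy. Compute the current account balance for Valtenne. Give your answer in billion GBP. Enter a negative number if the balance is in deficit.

CA = S - I = 7636 - 7884 = -248

-248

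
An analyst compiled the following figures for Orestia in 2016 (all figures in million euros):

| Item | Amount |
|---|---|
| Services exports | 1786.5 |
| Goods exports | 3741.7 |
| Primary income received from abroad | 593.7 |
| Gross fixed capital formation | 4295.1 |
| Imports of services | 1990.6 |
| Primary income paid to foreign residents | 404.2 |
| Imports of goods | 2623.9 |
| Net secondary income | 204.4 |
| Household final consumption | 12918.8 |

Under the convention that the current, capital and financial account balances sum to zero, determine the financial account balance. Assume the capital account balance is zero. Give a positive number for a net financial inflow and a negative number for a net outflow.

Goods balance = 3741.7 - 2623.9 = 1117.8
Services balance = 1786.5 - 1990.6 = -204.1
Trade balance (goods + services) = 1117.8 + (-204.1) = 913.7
Net primary income = 593.7 - 404.2 = 189.5
Net secondary income = 204.4
Current account = 913.7 + 189.5 + 204.4 = 1307.6
Financial account = -(1307.6) = -1307.6

-1307.6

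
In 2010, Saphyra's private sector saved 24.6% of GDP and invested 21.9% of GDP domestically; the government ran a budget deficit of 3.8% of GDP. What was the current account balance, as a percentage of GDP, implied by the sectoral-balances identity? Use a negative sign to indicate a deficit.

-1.1

By the sectoral-balances identity, CA = (S_private - I) + (T - G).
Private balance = 24.6 - 21.9 = 2.7
Government balance (T - G) = -3.8
CA = 2.7 + (-3.8) = -1.1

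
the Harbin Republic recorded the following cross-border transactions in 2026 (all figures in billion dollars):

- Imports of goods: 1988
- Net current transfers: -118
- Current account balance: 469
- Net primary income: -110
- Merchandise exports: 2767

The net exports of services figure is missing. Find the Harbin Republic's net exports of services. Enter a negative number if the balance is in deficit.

Current account = goods balance + services balance + net primary income + net secondary income
Sum of the known components = 551
Net exports of services = CA - (known components) = 469 - 551 = -82

-82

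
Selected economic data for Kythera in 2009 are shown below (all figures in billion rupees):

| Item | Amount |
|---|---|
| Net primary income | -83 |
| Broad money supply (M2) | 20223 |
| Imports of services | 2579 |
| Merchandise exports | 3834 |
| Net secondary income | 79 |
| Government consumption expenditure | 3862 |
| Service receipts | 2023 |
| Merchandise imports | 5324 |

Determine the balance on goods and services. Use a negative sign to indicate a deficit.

Goods balance = 3834 - 5324 = -1490
Services balance = 2023 - 2579 = -556
Trade balance (goods + services) = -1490 + (-556) = -2046

-2046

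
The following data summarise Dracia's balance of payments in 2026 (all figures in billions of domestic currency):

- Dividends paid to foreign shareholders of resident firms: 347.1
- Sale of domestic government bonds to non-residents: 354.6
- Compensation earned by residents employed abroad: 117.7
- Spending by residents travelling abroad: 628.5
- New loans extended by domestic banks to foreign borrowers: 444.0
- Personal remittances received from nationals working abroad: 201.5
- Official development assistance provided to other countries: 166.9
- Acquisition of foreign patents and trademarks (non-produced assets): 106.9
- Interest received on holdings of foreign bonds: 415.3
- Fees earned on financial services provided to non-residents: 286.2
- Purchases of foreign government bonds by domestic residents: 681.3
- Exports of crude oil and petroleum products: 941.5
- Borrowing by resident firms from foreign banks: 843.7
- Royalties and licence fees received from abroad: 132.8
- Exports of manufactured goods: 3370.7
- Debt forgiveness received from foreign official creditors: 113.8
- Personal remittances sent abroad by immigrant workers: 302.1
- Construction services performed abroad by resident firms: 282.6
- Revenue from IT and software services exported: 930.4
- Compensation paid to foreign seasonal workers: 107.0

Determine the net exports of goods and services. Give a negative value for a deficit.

5315.7

Goods: 3370.7 + 941.5 = 4312.2
Services: 132.8 + 930.4 - 628.5 + 286.2 + 282.6 = 1003.5
Trade balance = 4312.2 + 1003.5 = 5315.7
(Excluded from the trade balance — primary income: dividends paid to foreign shareholders of resident firms 347.1, compensation earned by residents employed abroad 117.7, interest received on holdings of foreign bonds 415.3, compensation paid to foreign seasonal workers 107.0; financial account: sale of domestic government bonds to non-residents 354.6, new loans extended by domestic banks to foreign borrowers 444.0, purchases of foreign government bonds by domestic residents 681.3, borrowing by resident firms from foreign banks 843.7; secondary income: personal remittances received from nationals working abroad 201.5, official development assistance provided to other countries 166.9, personal remittances sent abroad by immigrant workers 302.1; capital account: acquisition of foreign patents and trademarks (non-produced assets) 106.9, debt forgiveness received from foreign official creditors 113.8.)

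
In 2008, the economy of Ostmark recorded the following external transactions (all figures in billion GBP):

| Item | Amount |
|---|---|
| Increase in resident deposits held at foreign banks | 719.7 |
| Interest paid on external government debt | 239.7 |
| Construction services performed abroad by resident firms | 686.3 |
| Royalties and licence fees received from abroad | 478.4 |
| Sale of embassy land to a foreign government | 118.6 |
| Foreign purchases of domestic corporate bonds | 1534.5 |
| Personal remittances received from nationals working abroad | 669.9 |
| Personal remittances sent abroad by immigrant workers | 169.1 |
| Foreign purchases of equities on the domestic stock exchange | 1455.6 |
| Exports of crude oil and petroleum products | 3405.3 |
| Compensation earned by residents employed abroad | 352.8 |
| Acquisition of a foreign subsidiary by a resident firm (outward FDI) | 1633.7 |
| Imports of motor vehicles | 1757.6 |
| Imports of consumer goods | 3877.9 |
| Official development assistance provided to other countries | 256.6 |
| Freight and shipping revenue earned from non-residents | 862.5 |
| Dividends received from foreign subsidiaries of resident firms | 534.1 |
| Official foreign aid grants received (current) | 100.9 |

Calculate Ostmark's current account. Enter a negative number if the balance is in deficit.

789.3

Goods: -3877.9 - 1757.6 + 3405.3 = -2230.2
Services: 478.4 + 862.5 + 686.3 = 2027.2
Primary income: -239.7 + 352.8 + 534.1 = 647.2
Secondary income: 669.9 - 256.6 + 100.9 - 169.1 = 345.1
Current account = (-2230.2) + 2027.2 + 647.2 + 345.1 = 789.3
(Excluded from the current account — financial account: increase in resident deposits held at foreign banks 719.7, foreign purchases of domestic corporate bonds 1534.5, foreign purchases of equities on the domestic stock exchange 1455.6, acquisition of a foreign subsidiary by a resident firm (outward FDI) 1633.7; capital account: sale of embassy land to a foreign government 118.6.)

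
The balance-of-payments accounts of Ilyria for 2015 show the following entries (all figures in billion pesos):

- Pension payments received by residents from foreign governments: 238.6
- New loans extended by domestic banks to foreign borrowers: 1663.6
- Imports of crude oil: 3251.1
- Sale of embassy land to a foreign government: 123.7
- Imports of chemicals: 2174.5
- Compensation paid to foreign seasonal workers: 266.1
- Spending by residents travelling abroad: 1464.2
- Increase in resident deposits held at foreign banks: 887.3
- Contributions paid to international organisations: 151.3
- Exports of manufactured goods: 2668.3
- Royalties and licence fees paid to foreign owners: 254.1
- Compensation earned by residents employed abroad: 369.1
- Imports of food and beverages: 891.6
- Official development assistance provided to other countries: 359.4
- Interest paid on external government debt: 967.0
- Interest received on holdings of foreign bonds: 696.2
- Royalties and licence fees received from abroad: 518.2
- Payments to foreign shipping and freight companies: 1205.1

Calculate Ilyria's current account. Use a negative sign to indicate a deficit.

-6494.0

Goods: -2174.5 - 3251.1 + 2668.3 - 891.6 = -3648.9
Services: -1464.2 - 254.1 + 518.2 - 1205.1 = -2405.2
Primary income: 369.1 - 967.0 + 696.2 - 266.1 = -167.8
Secondary income: -151.3 + 238.6 - 359.4 = -272.1
Current account = (-3648.9) + (-2405.2) + (-167.8) + (-272.1) = -6494.0
(Excluded from the current account — financial account: new loans extended by domestic banks to foreign borrowers 1663.6, increase in resident deposits held at foreign banks 887.3; capital account: sale of embassy land to a foreign government 123.7.)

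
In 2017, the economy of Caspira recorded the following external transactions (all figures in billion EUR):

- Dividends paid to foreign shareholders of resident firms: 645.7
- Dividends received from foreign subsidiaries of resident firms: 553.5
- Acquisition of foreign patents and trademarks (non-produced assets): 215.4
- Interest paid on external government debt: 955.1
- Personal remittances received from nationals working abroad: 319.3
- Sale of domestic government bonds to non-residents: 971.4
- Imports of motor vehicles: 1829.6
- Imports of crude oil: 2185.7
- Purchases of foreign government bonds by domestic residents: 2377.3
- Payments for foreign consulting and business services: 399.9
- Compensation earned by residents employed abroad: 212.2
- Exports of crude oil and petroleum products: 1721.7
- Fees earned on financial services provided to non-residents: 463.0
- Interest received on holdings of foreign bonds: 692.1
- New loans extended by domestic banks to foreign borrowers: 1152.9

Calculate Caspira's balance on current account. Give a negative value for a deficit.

-2054.2

Goods: 1721.7 - 1829.6 - 2185.7 = -2293.6
Services: 463.0 - 399.9 = 63.1
Primary income: 692.1 + 553.5 + 212.2 - 955.1 - 645.7 = -143.0
Secondary income: 319.3
Current account = (-2293.6) + 63.1 + (-143.0) + 319.3 = -2054.2
(Excluded from the current account — capital account: acquisition of foreign patents and trademarks (non-produced assets) 215.4; financial account: sale of domestic government bonds to non-residents 971.4, purchases of foreign government bonds by domestic residents 2377.3, new loans extended by domestic banks to foreign borrowers 1152.9.)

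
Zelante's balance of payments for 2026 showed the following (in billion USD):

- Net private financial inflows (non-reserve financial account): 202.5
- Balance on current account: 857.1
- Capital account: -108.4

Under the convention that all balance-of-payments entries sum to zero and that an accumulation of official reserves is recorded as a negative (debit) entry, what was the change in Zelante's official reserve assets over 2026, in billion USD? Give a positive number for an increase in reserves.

Official reserve transactions balance = -(857.1 + (-108.4) + 202.5) = -951.2
An accumulation of reserves is recorded as a debit (negative entry), so the change in the stock of reserves is the negative of that balance.
Change in official reserves = -(-951.2) = 951.2

951.2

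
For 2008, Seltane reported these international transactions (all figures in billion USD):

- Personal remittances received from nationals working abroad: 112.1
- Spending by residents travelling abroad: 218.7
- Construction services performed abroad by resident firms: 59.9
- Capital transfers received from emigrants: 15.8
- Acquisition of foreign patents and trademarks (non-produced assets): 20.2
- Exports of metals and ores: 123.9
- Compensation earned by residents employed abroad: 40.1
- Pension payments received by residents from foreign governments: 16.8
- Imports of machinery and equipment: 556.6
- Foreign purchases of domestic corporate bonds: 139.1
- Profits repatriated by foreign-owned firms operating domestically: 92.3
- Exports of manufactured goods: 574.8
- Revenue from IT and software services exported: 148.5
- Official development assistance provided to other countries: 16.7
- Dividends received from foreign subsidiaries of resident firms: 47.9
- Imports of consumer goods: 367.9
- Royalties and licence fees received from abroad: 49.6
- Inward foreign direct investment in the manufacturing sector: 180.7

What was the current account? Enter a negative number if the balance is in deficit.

-78.6

Goods: 574.8 - 367.9 + 123.9 - 556.6 = -225.8
Services: -218.7 + 59.9 + 148.5 + 49.6 = 39.3
Primary income: 40.1 + 47.9 - 92.3 = -4.3
Secondary income: 112.1 + 16.8 - 16.7 = 112.2
Current account = (-225.8) + 39.3 + (-4.3) + 112.2 = -78.6
(Excluded from the current account — capital account: capital transfers received from emigrants 15.8, acquisition of foreign patents and trademarks (non-produced assets) 20.2; financial account: foreign purchases of domestic corporate bonds 139.1, inward foreign direct investment in the manufacturing sector 180.7.)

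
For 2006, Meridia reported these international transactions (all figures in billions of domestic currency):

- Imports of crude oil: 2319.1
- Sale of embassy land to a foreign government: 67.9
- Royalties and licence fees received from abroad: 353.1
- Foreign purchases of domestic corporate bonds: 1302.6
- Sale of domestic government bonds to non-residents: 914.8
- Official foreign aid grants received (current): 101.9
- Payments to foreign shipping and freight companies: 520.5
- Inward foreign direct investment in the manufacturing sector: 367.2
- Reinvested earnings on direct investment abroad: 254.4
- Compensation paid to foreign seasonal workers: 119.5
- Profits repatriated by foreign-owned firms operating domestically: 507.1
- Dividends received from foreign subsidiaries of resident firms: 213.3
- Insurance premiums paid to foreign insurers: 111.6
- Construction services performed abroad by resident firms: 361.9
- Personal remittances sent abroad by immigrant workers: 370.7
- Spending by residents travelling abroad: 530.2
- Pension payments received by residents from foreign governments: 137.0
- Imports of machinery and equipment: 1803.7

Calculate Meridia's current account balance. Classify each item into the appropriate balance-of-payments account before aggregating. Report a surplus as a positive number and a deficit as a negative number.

-4860.8

Goods: -2319.1 - 1803.7 = -4122.8
Services: -530.2 + 353.1 + 361.9 - 111.6 - 520.5 = -447.3
Primary income: -507.1 + 213.3 - 119.5 + 254.4 = -158.9
Secondary income: -370.7 + 137.0 + 101.9 = -131.8
Current account = (-4122.8) + (-447.3) + (-158.9) + (-131.8) = -4860.8
(Excluded from the current account — capital account: sale of embassy land to a foreign government 67.9; financial account: foreign purchases of domestic corporate bonds 1302.6, sale of domestic government bonds to non-residents 914.8, inward foreign direct investment in the manufacturing sector 367.2.)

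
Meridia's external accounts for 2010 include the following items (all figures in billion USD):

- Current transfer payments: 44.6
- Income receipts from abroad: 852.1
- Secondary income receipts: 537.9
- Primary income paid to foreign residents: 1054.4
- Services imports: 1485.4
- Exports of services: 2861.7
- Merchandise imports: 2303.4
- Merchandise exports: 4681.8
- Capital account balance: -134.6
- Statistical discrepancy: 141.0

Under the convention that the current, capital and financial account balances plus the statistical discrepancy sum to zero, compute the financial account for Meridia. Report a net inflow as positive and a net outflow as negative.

-4052.1

Goods balance = 4681.8 - 2303.4 = 2378.4
Services balance = 2861.7 - 1485.4 = 1376.3
Trade balance (goods + services) = 2378.4 + 1376.3 = 3754.7
Net primary income = 852.1 - 1054.4 = -202.3
Net secondary income = 537.9 - 44.6 = 493.3
Current account = 3754.7 + (-202.3) + 493.3 = 4045.7
Financial account = -(4045.7 + (-134.6) + 141.0) = -4052.1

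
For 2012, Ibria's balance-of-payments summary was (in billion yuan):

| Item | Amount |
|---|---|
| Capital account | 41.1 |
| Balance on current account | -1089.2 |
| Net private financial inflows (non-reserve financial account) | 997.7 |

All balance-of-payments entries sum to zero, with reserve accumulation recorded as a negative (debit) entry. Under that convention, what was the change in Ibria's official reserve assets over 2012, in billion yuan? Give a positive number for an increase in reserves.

Official reserve transactions balance = -((-1089.2) + 41.1 + 997.7) = 50.4
An accumulation of reserves is recorded as a debit (negative entry), so the change in the stock of reserves is the negative of that balance.
Change in official reserves = -(50.4) = -50.4

-50.4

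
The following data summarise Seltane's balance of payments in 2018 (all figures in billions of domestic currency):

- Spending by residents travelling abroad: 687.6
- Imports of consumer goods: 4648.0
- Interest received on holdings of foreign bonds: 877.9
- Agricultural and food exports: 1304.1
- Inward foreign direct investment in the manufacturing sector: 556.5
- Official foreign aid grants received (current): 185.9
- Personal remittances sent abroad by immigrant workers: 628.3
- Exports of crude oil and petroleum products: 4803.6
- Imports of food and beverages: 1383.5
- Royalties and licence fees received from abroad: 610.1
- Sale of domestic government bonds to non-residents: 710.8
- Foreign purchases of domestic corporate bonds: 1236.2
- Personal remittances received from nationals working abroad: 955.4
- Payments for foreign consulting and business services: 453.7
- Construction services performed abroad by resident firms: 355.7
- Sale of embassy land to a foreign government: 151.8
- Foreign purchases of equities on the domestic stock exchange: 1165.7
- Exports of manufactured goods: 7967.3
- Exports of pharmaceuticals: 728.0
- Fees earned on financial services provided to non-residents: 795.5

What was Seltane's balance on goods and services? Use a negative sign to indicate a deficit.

Goods: 7967.3 - 4648.0 + 1304.1 + 728.0 + 4803.6 - 1383.5 = 8771.5
Services: 795.5 - 687.6 + 355.7 + 610.1 - 453.7 = 620.0
Trade balance = 8771.5 + 620.0 = 9391.5
(Excluded from the trade balance — primary income: interest received on holdings of foreign bonds 877.9; financial account: inward foreign direct investment in the manufacturing sector 556.5, sale of domestic government bonds to non-residents 710.8, foreign purchases of domestic corporate bonds 1236.2, foreign purchases of equities on the domestic stock exchange 1165.7; secondary income: official foreign aid grants received (current) 185.9, personal remittances sent abroad by immigrant workers 628.3, personal remittances received from nationals working abroad 955.4; capital account: sale of embassy land to a foreign government 151.8.)

9391.5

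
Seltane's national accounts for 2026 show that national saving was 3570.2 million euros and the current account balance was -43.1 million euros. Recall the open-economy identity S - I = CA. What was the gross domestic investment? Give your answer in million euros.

S - I = CA (net lending to the rest of the world).
I = S - CA = 3570.2 - (-43.1) = 3613.3

3613.3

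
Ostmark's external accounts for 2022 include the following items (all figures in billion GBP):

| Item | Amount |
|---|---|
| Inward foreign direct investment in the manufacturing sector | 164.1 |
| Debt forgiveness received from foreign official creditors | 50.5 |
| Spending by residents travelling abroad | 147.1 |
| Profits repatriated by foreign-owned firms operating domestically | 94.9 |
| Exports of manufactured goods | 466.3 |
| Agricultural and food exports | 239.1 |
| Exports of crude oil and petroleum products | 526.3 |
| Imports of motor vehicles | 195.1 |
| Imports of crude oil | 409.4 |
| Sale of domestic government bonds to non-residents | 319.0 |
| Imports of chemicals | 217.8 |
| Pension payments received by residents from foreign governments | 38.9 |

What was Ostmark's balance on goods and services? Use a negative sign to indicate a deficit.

262.3

Goods: -195.1 + 239.1 - 217.8 - 409.4 + 466.3 + 526.3 = 409.4
Services: -147.1
Trade balance = 409.4 + (-147.1) = 262.3
(Excluded from the trade balance — financial account: inward foreign direct investment in the manufacturing sector 164.1, sale of domestic government bonds to non-residents 319.0; capital account: debt forgiveness received from foreign official creditors 50.5; primary income: profits repatriated by foreign-owned firms operating domestically 94.9; secondary income: pension payments received by residents from foreign governments 38.9.)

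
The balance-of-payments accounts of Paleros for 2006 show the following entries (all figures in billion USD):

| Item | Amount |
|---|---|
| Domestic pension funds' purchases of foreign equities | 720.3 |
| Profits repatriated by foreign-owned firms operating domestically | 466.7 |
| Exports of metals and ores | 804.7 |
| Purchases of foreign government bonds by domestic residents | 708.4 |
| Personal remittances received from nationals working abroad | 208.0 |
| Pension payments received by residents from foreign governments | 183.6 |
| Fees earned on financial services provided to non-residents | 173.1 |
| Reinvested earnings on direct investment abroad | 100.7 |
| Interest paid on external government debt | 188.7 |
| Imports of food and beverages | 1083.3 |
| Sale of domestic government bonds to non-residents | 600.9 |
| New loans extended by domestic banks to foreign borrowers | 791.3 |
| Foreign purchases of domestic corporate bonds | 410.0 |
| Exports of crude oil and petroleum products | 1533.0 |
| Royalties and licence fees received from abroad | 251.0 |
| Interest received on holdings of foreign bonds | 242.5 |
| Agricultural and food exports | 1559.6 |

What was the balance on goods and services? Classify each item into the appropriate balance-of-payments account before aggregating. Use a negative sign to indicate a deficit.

3238.1

Goods: -1083.3 + 1559.6 + 1533.0 + 804.7 = 2814.0
Services: 173.1 + 251.0 = 424.1
Trade balance = 2814.0 + 424.1 = 3238.1
(Excluded from the trade balance — financial account: domestic pension funds' purchases of foreign equities 720.3, purchases of foreign government bonds by domestic residents 708.4, sale of domestic government bonds to non-residents 600.9, new loans extended by domestic banks to foreign borrowers 791.3, foreign purchases of domestic corporate bonds 410.0; primary income: profits repatriated by foreign-owned firms operating domestically 466.7, reinvested earnings on direct investment abroad 100.7, interest paid on external government debt 188.7, interest received on holdings of foreign bonds 242.5; secondary income: personal remittances received from nationals working abroad 208.0, pension payments received by residents from foreign governments 183.6.)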